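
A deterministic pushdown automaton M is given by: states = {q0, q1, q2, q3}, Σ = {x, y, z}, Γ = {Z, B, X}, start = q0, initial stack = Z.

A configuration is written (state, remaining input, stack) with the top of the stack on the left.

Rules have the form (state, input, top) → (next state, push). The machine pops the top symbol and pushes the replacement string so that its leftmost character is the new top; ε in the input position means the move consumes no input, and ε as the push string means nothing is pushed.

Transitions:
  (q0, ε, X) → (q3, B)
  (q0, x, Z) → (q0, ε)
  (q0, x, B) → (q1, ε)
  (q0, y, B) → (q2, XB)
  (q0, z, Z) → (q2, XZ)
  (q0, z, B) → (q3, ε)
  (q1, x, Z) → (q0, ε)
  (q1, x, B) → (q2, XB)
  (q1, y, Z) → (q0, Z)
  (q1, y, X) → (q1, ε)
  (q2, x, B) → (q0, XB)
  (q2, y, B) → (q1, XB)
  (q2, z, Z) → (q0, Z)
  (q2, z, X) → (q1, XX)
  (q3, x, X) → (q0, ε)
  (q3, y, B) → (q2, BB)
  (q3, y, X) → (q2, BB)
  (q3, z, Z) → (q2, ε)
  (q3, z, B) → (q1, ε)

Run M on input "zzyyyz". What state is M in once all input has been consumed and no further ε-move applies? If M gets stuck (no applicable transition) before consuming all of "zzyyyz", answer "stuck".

q2

(q0, zzyyyz, Z)
  read z, top Z: go to q2, push XZ → (q2, zyyyz, XZ)
  read z, top X: go to q1, push XX → (q1, yyyz, XXZ)
  read y, top X: go to q1, push ε → (q1, yyz, XZ)
  read y, top X: go to q1, push ε → (q1, yz, Z)
  read y, top Z: go to q0, push Z → (q0, z, Z)
  read z, top Z: go to q2, push XZ → (q2, ε, XZ)
All input consumed; M is in state q2.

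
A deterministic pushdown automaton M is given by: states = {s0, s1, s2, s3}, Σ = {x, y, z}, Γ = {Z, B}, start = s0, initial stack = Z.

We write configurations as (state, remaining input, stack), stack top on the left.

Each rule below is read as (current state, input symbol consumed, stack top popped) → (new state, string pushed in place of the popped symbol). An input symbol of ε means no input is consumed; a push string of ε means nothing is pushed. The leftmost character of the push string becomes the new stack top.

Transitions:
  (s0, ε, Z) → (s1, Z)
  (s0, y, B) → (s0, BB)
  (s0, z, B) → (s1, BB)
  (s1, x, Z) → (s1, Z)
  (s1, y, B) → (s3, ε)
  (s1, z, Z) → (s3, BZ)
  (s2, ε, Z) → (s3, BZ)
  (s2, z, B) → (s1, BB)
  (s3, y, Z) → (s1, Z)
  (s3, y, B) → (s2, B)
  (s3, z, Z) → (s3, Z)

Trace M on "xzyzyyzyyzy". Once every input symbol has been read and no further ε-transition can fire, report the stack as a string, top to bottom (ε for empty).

(s0, xzyzyyzyyzy, Z) ⊢ (s1, xzyzyyzyyzy, Z) ⊢ (s1, zyzyyzyyzy, Z) ⊢ (s3, yzyyzyyzy, BZ) ⊢ (s2, zyyzyyzy, BZ) ⊢ (s1, yyzyyzy, BBZ) ⊢ (s3, yzyyzy, BZ) ⊢ (s2, zyyzy, BZ) ⊢ (s1, yyzy, BBZ) ⊢ (s3, yzy, BZ) ⊢ (s2, zy, BZ) ⊢ (s1, y, BBZ) ⊢ (s3, ε, BZ)
All input consumed in state s3 with stack BZ.

BZ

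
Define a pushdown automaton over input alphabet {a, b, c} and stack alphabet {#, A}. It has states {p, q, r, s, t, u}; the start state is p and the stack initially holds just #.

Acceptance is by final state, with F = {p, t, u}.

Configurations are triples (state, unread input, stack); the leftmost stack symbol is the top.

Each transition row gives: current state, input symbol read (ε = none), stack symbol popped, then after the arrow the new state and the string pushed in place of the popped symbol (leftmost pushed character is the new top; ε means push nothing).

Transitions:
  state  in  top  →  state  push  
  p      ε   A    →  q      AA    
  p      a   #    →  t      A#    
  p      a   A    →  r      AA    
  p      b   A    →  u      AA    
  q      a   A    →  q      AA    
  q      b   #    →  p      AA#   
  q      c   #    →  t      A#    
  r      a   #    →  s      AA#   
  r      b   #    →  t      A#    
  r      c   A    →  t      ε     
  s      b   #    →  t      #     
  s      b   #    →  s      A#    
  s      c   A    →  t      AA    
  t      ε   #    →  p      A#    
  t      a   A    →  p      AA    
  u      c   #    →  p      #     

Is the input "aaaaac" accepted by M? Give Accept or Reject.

No computation consumes all input and reaches a final state.

Reject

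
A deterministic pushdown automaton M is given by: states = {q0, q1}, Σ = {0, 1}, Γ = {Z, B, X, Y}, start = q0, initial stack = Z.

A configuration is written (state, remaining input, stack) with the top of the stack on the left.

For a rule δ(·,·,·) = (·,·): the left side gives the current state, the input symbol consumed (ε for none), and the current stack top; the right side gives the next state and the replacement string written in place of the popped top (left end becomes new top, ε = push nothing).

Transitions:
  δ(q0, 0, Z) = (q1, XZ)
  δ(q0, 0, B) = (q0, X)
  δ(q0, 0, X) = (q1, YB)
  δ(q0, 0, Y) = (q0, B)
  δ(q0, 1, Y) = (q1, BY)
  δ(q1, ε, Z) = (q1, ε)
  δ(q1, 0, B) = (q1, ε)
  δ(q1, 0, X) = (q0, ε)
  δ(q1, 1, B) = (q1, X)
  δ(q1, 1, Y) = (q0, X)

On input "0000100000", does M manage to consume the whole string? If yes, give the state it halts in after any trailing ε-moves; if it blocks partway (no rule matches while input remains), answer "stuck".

stuck

(q0, 0000100000, Z)
  read 0, top Z: go to q1, push XZ → (q1, 000100000, XZ)
  read 0, top X: go to q0, push ε → (q0, 00100000, Z)
  read 0, top Z: go to q1, push XZ → (q1, 0100000, XZ)
  read 0, top X: go to q0, push ε → (q0, 100000, Z)
No transition for (q0, 1, top Z); M blocks with input 100000 remaining.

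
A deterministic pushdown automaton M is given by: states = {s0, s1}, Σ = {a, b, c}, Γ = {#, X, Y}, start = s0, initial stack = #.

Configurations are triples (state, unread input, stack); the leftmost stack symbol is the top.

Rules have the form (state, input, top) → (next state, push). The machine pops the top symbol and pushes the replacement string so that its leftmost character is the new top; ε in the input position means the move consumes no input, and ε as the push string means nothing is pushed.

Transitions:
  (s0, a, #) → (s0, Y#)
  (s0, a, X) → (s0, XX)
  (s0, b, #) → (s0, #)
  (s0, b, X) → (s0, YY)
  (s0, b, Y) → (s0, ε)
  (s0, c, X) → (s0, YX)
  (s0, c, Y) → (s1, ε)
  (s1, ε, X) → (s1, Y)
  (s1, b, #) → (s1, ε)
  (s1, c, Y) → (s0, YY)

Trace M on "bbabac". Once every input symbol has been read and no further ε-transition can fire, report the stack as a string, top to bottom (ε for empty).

#

(s0, bbabac, #)
  read b, top #: go to s0, push # → (s0, babac, #)
  read b, top #: go to s0, push # → (s0, abac, #)
  read a, top #: go to s0, push Y# → (s0, bac, Y#)
  read b, top Y: go to s0, push ε → (s0, ac, #)
  read a, top #: go to s0, push Y# → (s0, c, Y#)
  read c, top Y: go to s1, push ε → (s1, ε, #)
All input consumed in state s1 with stack #.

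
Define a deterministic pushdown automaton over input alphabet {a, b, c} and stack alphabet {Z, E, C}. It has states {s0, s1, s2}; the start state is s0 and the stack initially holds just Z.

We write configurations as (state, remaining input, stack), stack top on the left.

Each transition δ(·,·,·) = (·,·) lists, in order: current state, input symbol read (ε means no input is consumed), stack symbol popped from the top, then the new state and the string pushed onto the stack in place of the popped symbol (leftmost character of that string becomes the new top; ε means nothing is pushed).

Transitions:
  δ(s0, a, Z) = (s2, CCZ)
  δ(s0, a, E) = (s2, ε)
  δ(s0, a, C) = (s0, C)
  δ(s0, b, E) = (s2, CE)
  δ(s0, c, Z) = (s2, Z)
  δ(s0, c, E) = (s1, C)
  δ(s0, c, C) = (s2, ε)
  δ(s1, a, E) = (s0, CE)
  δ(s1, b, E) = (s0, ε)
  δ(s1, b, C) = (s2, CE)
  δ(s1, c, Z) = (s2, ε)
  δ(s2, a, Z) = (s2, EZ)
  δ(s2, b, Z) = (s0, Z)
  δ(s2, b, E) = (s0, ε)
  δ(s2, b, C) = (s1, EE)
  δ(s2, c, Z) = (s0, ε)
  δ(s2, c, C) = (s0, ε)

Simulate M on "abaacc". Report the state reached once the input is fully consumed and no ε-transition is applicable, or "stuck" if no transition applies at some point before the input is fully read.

(s0, abaacc, Z)
  read a, top Z: go to s2, push CCZ → (s2, baacc, CCZ)
  read b, top C: go to s1, push EE → (s1, aacc, EECZ)
  read a, top E: go to s0, push CE → (s0, acc, CEECZ)
  read a, top C: go to s0, push C → (s0, cc, CEECZ)
  read c, top C: go to s2, push ε → (s2, c, EECZ)
No transition for (s2, c, top E); M blocks with input c remaining.

stuck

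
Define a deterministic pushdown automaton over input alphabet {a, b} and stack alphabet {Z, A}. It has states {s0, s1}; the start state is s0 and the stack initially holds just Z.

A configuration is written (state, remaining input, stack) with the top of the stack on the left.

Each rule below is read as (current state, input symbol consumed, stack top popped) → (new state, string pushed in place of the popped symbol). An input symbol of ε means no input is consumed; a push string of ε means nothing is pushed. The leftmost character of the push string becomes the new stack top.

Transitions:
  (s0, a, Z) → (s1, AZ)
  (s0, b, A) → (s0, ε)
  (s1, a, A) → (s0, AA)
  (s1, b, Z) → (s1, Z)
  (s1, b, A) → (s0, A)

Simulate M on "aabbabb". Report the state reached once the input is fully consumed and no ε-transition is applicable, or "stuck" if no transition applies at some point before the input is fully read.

(s0, aabbabb, Z)
  read a, top Z: go to s1, push AZ → (s1, abbabb, AZ)
  read a, top A: go to s0, push AA → (s0, bbabb, AAZ)
  read b, top A: go to s0, push ε → (s0, babb, AZ)
  read b, top A: go to s0, push ε → (s0, abb, Z)
  read a, top Z: go to s1, push AZ → (s1, bb, AZ)
  read b, top A: go to s0, push A → (s0, b, AZ)
  read b, top A: go to s0, push ε → (s0, ε, Z)
All input consumed; M is in state s0.

s0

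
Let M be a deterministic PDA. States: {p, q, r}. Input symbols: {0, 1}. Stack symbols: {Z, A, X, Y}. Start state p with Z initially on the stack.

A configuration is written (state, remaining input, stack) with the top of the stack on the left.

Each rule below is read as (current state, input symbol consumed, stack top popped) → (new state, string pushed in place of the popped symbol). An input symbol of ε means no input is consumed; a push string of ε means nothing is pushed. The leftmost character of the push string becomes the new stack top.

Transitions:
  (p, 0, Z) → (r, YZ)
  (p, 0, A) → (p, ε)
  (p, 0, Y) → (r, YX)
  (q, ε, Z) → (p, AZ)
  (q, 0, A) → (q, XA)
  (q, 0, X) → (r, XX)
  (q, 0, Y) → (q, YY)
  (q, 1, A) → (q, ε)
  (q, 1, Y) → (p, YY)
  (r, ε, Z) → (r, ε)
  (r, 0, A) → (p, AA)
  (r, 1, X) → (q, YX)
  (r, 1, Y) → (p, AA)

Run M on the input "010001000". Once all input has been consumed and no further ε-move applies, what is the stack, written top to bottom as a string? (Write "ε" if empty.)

YZ

(p, 010001000, Z)
  read 0, top Z: go to r, push YZ → (r, 10001000, YZ)
  read 1, top Y: go to p, push AA → (p, 0001000, AAZ)
  read 0, top A: go to p, push ε → (p, 001000, AZ)
  read 0, top A: go to p, push ε → (p, 01000, Z)
  read 0, top Z: go to r, push YZ → (r, 1000, YZ)
  read 1, top Y: go to p, push AA → (p, 000, AAZ)
  read 0, top A: go to p, push ε → (p, 00, AZ)
  read 0, top A: go to p, push ε → (p, 0, Z)
  read 0, top Z: go to r, push YZ → (r, ε, YZ)
All input consumed in state r with stack YZ.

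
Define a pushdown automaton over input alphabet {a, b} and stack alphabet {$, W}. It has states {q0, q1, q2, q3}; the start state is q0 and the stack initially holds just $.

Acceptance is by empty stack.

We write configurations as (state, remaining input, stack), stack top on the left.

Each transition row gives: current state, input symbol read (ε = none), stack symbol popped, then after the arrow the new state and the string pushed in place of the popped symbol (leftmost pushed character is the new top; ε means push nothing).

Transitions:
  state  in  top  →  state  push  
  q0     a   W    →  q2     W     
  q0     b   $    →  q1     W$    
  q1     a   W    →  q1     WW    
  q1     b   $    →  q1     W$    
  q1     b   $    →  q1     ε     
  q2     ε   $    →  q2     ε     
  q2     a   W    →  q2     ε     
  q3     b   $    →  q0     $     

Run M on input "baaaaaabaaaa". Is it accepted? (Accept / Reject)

Reject

No computation consumes all input and empties the stack.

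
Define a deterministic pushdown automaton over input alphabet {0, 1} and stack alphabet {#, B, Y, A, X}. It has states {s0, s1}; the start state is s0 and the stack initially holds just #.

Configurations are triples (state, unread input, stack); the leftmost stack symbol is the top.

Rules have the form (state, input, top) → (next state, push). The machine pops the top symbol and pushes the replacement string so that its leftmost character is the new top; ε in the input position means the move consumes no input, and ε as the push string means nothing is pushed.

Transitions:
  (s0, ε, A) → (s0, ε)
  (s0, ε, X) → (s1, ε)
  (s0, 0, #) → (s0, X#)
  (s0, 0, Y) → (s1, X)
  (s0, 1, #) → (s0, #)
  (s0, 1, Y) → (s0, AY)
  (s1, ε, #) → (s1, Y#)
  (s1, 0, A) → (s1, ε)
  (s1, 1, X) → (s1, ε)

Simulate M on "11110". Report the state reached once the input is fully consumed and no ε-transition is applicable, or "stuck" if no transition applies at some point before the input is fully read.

s1

(s0, 11110, #) ⊢ (s0, 1110, #) ⊢ (s0, 110, #) ⊢ (s0, 10, #) ⊢ (s0, 0, #) ⊢ (s0, ε, X#) ⊢ (s1, ε, #) ⊢ (s1, ε, Y#)
All input consumed; M is in state s1.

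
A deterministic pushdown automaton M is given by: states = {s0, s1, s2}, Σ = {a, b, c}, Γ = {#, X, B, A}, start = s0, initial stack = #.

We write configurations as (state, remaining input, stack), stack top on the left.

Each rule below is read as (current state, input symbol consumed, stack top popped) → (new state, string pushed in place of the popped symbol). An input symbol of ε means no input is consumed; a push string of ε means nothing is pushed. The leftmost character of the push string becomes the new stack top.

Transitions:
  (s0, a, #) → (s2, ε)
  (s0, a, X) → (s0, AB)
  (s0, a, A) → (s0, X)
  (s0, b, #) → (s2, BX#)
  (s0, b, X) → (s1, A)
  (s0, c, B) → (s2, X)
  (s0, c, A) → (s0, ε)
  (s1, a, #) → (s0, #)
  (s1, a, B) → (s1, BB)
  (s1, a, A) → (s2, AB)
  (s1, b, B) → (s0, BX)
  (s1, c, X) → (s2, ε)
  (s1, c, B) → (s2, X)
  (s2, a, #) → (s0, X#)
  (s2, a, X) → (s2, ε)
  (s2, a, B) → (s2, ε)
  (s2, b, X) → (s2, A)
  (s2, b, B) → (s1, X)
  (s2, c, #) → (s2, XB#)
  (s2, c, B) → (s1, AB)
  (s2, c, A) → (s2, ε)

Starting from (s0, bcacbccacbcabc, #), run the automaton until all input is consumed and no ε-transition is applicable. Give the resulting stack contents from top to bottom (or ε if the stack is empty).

#

(s0, bcacbccacbcabc, #)
  read b, top #: go to s2, push BX# → (s2, cacbccacbcabc, BX#)
  read c, top B: go to s1, push AB → (s1, acbccacbcabc, ABX#)
  read a, top A: go to s2, push AB → (s2, cbccacbcabc, ABBX#)
  read c, top A: go to s2, push ε → (s2, bccacbcabc, BBX#)
  read b, top B: go to s1, push X → (s1, ccacbcabc, XBX#)
  read c, top X: go to s2, push ε → (s2, cacbcabc, BX#)
  read c, top B: go to s1, push AB → (s1, acbcabc, ABX#)
  read a, top A: go to s2, push AB → (s2, cbcabc, ABBX#)
  read c, top A: go to s2, push ε → (s2, bcabc, BBX#)
  read b, top B: go to s1, push X → (s1, cabc, XBX#)
  read c, top X: go to s2, push ε → (s2, abc, BX#)
  read a, top B: go to s2, push ε → (s2, bc, X#)
  read b, top X: go to s2, push A → (s2, c, A#)
  read c, top A: go to s2, push ε → (s2, ε, #)
All input consumed in state s2 with stack #.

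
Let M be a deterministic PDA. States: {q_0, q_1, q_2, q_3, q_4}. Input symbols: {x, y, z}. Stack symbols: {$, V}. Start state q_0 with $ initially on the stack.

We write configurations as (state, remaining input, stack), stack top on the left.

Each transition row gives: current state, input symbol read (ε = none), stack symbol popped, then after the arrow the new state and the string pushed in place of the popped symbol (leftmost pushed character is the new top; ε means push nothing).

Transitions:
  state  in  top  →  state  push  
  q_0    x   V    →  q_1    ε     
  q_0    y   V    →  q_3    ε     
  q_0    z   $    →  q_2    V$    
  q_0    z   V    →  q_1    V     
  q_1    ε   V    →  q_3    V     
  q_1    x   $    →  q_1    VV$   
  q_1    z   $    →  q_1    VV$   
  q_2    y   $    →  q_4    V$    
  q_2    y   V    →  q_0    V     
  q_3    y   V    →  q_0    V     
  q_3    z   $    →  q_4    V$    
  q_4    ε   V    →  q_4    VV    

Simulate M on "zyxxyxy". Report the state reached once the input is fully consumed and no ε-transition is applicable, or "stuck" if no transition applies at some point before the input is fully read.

(q_0, zyxxyxy, $) ⊢ (q_2, yxxyxy, V$) ⊢ (q_0, xxyxy, V$) ⊢ (q_1, xyxy, $) ⊢ (q_1, yxy, VV$) ⊢ (q_3, yxy, VV$) ⊢ (q_0, xy, VV$) ⊢ (q_1, y, V$) ⊢ (q_3, y, V$) ⊢ (q_0, ε, V$)
All input consumed; M is in state q_0.

q_0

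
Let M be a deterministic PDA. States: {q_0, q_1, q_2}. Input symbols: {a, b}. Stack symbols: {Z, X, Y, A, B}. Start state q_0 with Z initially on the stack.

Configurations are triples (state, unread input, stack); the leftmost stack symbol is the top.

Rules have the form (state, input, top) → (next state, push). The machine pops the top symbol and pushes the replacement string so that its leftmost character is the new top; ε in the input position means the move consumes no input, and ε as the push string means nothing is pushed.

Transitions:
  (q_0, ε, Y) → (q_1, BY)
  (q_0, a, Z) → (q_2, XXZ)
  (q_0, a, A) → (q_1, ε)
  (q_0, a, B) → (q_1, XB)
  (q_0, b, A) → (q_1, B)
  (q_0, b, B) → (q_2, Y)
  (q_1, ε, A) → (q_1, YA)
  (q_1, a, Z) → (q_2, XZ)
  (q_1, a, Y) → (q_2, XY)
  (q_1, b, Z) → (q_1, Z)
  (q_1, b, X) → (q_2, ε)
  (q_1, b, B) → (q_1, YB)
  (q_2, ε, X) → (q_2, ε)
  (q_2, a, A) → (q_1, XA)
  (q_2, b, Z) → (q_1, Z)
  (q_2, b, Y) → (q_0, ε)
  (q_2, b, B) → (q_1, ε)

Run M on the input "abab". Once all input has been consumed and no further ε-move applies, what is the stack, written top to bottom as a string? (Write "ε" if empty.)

Z

(q_0, abab, Z)
  read a, top Z: go to q_2, push XXZ → (q_2, bab, XXZ)
  ε-move, top X: go to q_2, push ε → (q_2, bab, XZ)
  ε-move, top X: go to q_2, push ε → (q_2, bab, Z)
  read b, top Z: go to q_1, push Z → (q_1, ab, Z)
  read a, top Z: go to q_2, push XZ → (q_2, b, XZ)
  ε-move, top X: go to q_2, push ε → (q_2, b, Z)
  read b, top Z: go to q_1, push Z → (q_1, ε, Z)
All input consumed in state q_1 with stack Z.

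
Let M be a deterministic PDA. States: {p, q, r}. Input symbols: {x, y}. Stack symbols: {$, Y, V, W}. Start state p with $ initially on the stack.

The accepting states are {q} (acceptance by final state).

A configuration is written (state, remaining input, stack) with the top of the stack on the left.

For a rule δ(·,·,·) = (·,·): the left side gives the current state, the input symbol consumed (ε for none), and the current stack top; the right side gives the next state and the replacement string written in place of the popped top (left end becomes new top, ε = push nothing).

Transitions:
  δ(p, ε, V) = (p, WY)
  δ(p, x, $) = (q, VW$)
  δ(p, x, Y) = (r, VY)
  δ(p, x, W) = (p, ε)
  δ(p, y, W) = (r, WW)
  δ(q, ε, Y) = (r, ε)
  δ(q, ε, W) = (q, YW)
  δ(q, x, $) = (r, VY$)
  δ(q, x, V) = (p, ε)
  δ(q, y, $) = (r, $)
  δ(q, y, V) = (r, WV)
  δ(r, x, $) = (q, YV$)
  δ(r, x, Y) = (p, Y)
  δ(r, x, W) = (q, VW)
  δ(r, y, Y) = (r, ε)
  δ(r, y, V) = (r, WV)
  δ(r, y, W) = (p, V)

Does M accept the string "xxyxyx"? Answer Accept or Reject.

(p, xxyxyx, $)
  read x, top $: go to q, push VW$ → (q, xyxyx, VW$)
  read x, top V: go to p, push ε → (p, yxyx, W$)
  read y, top W: go to r, push WW → (r, xyx, WW$)
  read x, top W: go to q, push VW → (q, yx, VWW$)
  read y, top V: go to r, push WV → (r, x, WVWW$)
  read x, top W: go to q, push VW → (q, ε, VWVWW$)
All input consumed; state q ∈ F.

Accept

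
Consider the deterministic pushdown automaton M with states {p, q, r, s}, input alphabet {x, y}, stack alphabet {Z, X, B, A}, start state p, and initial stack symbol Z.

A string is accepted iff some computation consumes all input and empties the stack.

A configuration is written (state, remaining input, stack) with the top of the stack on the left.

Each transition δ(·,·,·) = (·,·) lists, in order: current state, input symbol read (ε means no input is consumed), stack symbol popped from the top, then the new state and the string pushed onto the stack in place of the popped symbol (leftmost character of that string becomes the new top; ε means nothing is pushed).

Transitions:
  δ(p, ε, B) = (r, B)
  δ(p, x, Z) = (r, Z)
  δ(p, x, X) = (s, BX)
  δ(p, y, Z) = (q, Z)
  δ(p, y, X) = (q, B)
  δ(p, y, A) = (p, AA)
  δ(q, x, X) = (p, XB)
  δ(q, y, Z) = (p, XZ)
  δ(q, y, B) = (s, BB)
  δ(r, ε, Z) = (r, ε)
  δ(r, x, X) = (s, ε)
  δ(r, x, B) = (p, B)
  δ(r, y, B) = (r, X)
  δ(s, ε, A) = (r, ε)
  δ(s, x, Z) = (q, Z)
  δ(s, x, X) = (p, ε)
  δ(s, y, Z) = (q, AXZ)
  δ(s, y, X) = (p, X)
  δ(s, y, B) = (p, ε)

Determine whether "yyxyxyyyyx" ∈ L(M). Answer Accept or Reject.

(p, yyxyxyyyyx, Z)
  read y, top Z: go to q, push Z → (q, yxyxyyyyx, Z)
  read y, top Z: go to p, push XZ → (p, xyxyyyyx, XZ)
  read x, top X: go to s, push BX → (s, yxyyyyx, BXZ)
  read y, top B: go to p, push ε → (p, xyyyyx, XZ)
  read x, top X: go to s, push BX → (s, yyyyx, BXZ)
  read y, top B: go to p, push ε → (p, yyyx, XZ)
  read y, top X: go to q, push B → (q, yyx, BZ)
  read y, top B: go to s, push BB → (s, yx, BBZ)
  read y, top B: go to p, push ε → (p, x, BZ)
  ε-move, top B: go to r, push B → (r, x, BZ)
  read x, top B: go to p, push B → (p, ε, BZ)
  ε-move, top B: go to r, push B → (r, ε, BZ)
All input consumed; stack is BZ, not empty, and no further ε-move applies.

Reject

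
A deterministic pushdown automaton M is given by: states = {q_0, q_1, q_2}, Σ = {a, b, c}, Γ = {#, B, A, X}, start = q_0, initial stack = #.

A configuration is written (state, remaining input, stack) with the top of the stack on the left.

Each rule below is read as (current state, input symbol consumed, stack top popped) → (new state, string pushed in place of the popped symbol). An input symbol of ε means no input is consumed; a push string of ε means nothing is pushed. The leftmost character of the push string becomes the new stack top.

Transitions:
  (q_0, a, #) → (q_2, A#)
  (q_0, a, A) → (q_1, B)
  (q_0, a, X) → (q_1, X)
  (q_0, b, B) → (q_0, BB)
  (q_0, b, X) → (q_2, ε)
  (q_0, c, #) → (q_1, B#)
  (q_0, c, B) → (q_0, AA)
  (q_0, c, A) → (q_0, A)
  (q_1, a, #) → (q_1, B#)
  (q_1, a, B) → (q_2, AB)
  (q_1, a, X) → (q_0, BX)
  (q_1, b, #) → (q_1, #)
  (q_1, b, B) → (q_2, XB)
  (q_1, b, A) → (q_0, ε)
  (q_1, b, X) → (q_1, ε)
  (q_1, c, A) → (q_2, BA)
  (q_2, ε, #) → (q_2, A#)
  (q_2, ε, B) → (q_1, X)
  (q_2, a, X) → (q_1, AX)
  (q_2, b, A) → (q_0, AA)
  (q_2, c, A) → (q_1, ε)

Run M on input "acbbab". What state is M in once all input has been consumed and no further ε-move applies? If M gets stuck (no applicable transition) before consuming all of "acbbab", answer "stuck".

q_2

(q_0, acbbab, #) ⊢ (q_2, cbbab, A#) ⊢ (q_1, bbab, #) ⊢ (q_1, bab, #) ⊢ (q_1, ab, #) ⊢ (q_1, b, B#) ⊢ (q_2, ε, XB#)
All input consumed; M is in state q_2.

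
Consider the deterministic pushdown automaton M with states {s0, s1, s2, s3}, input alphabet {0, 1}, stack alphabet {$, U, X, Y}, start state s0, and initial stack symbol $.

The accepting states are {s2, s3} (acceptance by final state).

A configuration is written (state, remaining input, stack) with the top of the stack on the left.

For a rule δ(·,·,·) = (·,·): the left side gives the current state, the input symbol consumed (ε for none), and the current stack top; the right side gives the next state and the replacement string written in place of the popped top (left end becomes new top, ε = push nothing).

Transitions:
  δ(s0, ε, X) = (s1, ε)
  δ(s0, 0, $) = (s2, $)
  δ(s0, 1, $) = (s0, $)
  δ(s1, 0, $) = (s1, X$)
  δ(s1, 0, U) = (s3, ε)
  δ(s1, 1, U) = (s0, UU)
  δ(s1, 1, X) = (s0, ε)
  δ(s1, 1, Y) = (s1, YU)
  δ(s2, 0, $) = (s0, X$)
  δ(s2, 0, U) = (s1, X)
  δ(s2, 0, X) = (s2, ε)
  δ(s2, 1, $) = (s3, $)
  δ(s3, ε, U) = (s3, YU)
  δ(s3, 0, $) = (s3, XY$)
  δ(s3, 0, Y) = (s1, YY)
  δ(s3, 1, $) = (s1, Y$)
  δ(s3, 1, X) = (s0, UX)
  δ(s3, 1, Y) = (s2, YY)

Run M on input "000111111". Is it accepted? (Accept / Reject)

(s0, 000111111, $)
  read 0, top $: go to s2, push $ → (s2, 00111111, $)
  read 0, top $: go to s0, push X$ → (s0, 0111111, X$)
  ε-move, top X: go to s1, push ε → (s1, 0111111, $)
  read 0, top $: go to s1, push X$ → (s1, 111111, X$)
  read 1, top X: go to s0, push ε → (s0, 11111, $)
  read 1, top $: go to s0, push $ → (s0, 1111, $)
  read 1, top $: go to s0, push $ → (s0, 111, $)
  read 1, top $: go to s0, push $ → (s0, 11, $)
  read 1, top $: go to s0, push $ → (s0, 1, $)
  read 1, top $: go to s0, push $ → (s0, ε, $)
All input consumed; state s0 ∉ F and no further ε-move applies.

Reject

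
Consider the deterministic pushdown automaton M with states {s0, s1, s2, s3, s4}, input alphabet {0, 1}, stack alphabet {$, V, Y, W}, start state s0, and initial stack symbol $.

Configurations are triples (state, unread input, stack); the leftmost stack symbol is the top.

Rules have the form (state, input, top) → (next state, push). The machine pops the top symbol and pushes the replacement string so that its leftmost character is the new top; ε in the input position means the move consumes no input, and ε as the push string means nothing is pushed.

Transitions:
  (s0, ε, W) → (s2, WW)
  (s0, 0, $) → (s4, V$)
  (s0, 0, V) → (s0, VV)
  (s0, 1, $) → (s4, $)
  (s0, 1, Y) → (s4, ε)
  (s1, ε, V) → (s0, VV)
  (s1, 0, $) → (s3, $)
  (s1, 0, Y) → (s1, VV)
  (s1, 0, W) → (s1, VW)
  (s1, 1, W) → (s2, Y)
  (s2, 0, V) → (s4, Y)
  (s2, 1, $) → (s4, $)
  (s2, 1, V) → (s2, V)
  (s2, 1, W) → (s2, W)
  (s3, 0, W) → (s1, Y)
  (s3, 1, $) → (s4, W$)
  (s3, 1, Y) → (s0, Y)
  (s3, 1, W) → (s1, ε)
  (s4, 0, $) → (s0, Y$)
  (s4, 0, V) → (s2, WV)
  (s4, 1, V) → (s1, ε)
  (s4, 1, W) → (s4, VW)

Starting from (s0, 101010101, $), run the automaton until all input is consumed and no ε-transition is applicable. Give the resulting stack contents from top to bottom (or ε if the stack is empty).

$

(s0, 101010101, $) ⊢ (s4, 01010101, $) ⊢ (s0, 1010101, Y$) ⊢ (s4, 010101, $) ⊢ (s0, 10101, Y$) ⊢ (s4, 0101, $) ⊢ (s0, 101, Y$) ⊢ (s4, 01, $) ⊢ (s0, 1, Y$) ⊢ (s4, ε, $)
All input consumed in state s4 with stack $.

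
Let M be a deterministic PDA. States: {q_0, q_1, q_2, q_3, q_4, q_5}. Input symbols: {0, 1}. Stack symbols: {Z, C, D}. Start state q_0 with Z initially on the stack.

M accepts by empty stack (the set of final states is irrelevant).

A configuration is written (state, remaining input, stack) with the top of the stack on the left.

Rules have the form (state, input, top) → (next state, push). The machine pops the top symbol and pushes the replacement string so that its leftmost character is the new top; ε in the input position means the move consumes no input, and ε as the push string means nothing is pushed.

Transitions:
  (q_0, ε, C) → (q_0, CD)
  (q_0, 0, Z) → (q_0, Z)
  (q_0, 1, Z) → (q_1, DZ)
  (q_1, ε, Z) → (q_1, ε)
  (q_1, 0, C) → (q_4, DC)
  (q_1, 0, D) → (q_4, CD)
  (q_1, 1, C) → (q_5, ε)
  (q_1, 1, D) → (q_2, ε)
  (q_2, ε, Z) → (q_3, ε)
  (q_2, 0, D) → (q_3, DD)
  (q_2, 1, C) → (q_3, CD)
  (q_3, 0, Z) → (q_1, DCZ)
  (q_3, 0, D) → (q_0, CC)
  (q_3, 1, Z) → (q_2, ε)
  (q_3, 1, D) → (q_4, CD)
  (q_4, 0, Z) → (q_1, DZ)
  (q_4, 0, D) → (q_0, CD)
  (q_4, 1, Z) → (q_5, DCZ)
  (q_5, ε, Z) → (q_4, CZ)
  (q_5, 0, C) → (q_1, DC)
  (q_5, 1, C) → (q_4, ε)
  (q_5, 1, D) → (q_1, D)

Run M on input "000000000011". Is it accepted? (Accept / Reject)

(q_0, 000000000011, Z)
  read 0, top Z: go to q_0, push Z → (q_0, 00000000011, Z)
  read 0, top Z: go to q_0, push Z → (q_0, 0000000011, Z)
  read 0, top Z: go to q_0, push Z → (q_0, 000000011, Z)
  read 0, top Z: go to q_0, push Z → (q_0, 00000011, Z)
  read 0, top Z: go to q_0, push Z → (q_0, 0000011, Z)
  read 0, top Z: go to q_0, push Z → (q_0, 000011, Z)
  read 0, top Z: go to q_0, push Z → (q_0, 00011, Z)
  read 0, top Z: go to q_0, push Z → (q_0, 0011, Z)
  read 0, top Z: go to q_0, push Z → (q_0, 011, Z)
  read 0, top Z: go to q_0, push Z → (q_0, 11, Z)
  read 1, top Z: go to q_1, push DZ → (q_1, 1, DZ)
  read 1, top D: go to q_2, push ε → (q_2, ε, Z)
  ε-move, top Z: go to q_3, push ε → (q_3, ε, ε)
All input consumed and the stack is empty.

Accept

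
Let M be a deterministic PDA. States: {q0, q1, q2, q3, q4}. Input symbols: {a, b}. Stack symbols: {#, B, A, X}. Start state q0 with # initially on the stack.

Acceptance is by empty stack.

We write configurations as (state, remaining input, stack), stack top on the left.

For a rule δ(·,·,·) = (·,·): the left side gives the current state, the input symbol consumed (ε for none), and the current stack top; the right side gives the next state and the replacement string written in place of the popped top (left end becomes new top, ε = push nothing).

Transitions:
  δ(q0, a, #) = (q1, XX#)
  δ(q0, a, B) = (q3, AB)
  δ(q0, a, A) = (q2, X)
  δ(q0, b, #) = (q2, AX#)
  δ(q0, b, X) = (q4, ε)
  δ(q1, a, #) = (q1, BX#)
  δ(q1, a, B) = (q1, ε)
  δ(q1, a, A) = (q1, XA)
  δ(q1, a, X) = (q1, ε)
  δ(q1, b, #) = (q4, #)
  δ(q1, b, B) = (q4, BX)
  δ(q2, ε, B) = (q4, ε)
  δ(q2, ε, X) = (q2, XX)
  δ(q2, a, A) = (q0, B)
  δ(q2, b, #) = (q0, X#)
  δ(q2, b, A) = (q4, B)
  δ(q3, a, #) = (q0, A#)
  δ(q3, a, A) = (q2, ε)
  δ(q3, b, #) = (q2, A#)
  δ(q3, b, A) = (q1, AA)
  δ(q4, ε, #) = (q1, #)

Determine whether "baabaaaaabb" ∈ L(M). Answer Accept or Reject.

Reject

(q0, baabaaaaabb, #)
  read b, top #: go to q2, push AX# → (q2, aabaaaaabb, AX#)
  read a, top A: go to q0, push B → (q0, abaaaaabb, BX#)
  read a, top B: go to q3, push AB → (q3, baaaaabb, ABX#)
  read b, top A: go to q1, push AA → (q1, aaaaabb, AABX#)
  read a, top A: go to q1, push XA → (q1, aaaabb, XAABX#)
  read a, top X: go to q1, push ε → (q1, aaabb, AABX#)
  read a, top A: go to q1, push XA → (q1, aabb, XAABX#)
  read a, top X: go to q1, push ε → (q1, abb, AABX#)
  read a, top A: go to q1, push XA → (q1, bb, XAABX#)
No transition applies at (q1, bb, XAABX#); input not fully consumed.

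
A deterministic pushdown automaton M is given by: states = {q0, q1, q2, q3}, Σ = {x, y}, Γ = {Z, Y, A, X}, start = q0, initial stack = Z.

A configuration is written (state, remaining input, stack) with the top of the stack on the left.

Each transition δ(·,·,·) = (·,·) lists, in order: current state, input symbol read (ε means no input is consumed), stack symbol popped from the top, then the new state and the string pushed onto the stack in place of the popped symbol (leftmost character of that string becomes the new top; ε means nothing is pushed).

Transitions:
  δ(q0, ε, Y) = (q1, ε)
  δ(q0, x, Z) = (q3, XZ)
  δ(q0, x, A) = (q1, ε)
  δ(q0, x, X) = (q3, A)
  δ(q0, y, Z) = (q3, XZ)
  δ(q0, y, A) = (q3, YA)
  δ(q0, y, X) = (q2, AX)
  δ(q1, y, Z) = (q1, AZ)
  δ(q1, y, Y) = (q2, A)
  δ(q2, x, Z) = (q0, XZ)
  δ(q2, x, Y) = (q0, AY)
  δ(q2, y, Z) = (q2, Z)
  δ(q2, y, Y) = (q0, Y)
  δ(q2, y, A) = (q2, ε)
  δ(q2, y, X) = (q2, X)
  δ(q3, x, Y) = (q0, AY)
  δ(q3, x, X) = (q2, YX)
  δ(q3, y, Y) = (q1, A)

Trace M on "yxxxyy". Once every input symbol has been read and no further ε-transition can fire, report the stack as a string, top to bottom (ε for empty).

(q0, yxxxyy, Z) ⊢ (q3, xxxyy, XZ) ⊢ (q2, xxyy, YXZ) ⊢ (q0, xyy, AYXZ) ⊢ (q1, yy, YXZ) ⊢ (q2, y, AXZ) ⊢ (q2, ε, XZ)
All input consumed in state q2 with stack XZ.

XZ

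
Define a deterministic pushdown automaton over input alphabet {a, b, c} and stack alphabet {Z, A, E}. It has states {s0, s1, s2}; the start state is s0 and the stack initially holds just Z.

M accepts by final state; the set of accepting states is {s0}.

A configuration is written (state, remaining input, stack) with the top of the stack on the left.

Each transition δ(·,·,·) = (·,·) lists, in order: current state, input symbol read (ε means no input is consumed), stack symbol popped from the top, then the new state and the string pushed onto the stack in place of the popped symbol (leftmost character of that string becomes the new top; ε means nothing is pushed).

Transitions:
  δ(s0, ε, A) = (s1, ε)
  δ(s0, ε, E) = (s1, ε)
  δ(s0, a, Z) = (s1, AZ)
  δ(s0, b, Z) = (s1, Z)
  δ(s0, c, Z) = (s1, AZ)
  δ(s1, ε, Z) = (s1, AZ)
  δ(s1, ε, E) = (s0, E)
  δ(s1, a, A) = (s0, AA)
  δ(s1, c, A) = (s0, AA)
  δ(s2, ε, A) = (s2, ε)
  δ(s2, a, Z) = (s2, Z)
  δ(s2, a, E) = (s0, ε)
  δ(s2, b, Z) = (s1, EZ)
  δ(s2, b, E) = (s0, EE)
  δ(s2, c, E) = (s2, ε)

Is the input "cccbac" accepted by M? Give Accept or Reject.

(s0, cccbac, Z)
  read c, top Z: go to s1, push AZ → (s1, ccbac, AZ)
  read c, top A: go to s0, push AA → (s0, cbac, AAZ)
  ε-move, top A: go to s1, push ε → (s1, cbac, AZ)
  read c, top A: go to s0, push AA → (s0, bac, AAZ)
  ε-move, top A: go to s1, push ε → (s1, bac, AZ)
No transition applies at (s1, bac, AZ); input not fully consumed.

Reject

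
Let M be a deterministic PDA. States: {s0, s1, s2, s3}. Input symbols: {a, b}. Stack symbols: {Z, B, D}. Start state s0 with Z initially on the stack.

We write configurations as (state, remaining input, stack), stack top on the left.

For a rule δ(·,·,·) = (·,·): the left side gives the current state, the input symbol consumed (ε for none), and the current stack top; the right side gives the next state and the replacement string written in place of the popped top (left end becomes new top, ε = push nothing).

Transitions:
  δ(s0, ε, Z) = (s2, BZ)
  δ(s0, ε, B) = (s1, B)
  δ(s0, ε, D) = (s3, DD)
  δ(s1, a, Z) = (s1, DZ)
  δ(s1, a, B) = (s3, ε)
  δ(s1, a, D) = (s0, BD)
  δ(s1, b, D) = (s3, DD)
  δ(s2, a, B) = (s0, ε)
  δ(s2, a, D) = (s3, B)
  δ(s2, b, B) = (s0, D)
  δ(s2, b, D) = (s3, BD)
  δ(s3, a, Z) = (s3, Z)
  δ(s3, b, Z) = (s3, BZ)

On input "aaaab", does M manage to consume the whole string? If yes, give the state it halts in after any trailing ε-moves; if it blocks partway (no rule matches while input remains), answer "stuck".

s3

(s0, aaaab, Z)
  ε-move, top Z: go to s2, push BZ → (s2, aaaab, BZ)
  read a, top B: go to s0, push ε → (s0, aaab, Z)
  ε-move, top Z: go to s2, push BZ → (s2, aaab, BZ)
  read a, top B: go to s0, push ε → (s0, aab, Z)
  ε-move, top Z: go to s2, push BZ → (s2, aab, BZ)
  read a, top B: go to s0, push ε → (s0, ab, Z)
  ε-move, top Z: go to s2, push BZ → (s2, ab, BZ)
  read a, top B: go to s0, push ε → (s0, b, Z)
  ε-move, top Z: go to s2, push BZ → (s2, b, BZ)
  read b, top B: go to s0, push D → (s0, ε, DZ)
  ε-move, top D: go to s3, push DD → (s3, ε, DDZ)
All input consumed; M is in state s3.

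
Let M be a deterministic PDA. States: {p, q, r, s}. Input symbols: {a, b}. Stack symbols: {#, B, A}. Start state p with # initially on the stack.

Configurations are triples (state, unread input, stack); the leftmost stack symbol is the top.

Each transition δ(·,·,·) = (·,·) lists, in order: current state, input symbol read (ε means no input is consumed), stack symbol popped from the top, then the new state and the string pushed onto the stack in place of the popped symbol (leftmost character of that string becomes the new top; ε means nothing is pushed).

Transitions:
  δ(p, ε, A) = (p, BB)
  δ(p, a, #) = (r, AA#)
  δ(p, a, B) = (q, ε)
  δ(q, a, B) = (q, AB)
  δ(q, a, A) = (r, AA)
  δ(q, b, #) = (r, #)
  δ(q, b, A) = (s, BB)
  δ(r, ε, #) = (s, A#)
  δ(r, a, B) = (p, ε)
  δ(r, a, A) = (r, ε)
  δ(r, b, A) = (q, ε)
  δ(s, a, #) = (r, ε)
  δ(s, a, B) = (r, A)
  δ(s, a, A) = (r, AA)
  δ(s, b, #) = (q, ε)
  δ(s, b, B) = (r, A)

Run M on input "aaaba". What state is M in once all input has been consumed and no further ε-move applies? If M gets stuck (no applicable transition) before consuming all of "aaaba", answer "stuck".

stuck

(p, aaaba, #)
  read a, top #: go to r, push AA# → (r, aaba, AA#)
  read a, top A: go to r, push ε → (r, aba, A#)
  read a, top A: go to r, push ε → (r, ba, #)
  ε-move, top #: go to s, push A# → (s, ba, A#)
No transition for (s, b, top A); M blocks with input ba remaining.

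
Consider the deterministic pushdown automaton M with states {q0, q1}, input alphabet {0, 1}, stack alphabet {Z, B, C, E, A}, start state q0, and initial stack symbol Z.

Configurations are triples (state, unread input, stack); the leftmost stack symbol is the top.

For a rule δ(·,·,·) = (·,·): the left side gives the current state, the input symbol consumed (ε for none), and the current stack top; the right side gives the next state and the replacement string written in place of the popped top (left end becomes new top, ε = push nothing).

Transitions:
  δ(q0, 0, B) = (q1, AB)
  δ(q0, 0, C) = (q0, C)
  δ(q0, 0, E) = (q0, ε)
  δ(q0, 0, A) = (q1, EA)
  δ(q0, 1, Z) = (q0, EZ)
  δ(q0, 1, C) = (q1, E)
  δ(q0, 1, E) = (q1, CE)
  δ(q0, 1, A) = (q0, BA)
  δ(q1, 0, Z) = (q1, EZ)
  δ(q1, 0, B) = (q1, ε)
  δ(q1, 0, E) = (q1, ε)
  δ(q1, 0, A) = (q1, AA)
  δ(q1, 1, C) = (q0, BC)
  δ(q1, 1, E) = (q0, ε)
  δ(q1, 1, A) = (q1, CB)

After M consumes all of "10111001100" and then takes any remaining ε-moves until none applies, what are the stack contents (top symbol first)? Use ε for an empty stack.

(q0, 10111001100, Z)
  read 1, top Z: go to q0, push EZ → (q0, 0111001100, EZ)
  read 0, top E: go to q0, push ε → (q0, 111001100, Z)
  read 1, top Z: go to q0, push EZ → (q0, 11001100, EZ)
  read 1, top E: go to q1, push CE → (q1, 1001100, CEZ)
  read 1, top C: go to q0, push BC → (q0, 001100, BCEZ)
  read 0, top B: go to q1, push AB → (q1, 01100, ABCEZ)
  read 0, top A: go to q1, push AA → (q1, 1100, AABCEZ)
  read 1, top A: go to q1, push CB → (q1, 100, CBABCEZ)
  read 1, top C: go to q0, push BC → (q0, 00, BCBABCEZ)
  read 0, top B: go to q1, push AB → (q1, 0, ABCBABCEZ)
  read 0, top A: go to q1, push AA → (q1, ε, AABCBABCEZ)
All input consumed in state q1 with stack AABCBABCEZ.

AABCBABCEZ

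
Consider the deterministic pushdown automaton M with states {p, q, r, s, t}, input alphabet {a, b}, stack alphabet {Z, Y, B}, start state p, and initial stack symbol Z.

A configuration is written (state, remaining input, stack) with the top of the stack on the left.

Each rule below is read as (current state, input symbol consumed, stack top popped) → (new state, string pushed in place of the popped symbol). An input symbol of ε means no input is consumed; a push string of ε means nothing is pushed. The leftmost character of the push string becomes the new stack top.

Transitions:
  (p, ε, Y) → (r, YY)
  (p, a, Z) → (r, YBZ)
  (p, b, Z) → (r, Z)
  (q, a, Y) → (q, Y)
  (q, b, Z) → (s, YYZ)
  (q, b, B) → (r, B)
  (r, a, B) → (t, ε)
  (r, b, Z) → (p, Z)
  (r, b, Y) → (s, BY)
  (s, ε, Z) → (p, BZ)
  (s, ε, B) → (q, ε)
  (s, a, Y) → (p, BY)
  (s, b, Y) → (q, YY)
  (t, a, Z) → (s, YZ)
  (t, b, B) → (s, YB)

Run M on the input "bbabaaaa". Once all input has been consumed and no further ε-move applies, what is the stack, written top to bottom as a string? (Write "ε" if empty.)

YBZ

(p, bbabaaaa, Z)
  read b, top Z: go to r, push Z → (r, babaaaa, Z)
  read b, top Z: go to p, push Z → (p, abaaaa, Z)
  read a, top Z: go to r, push YBZ → (r, baaaa, YBZ)
  read b, top Y: go to s, push BY → (s, aaaa, BYBZ)
  ε-move, top B: go to q, push ε → (q, aaaa, YBZ)
  read a, top Y: go to q, push Y → (q, aaa, YBZ)
  read a, top Y: go to q, push Y → (q, aa, YBZ)
  read a, top Y: go to q, push Y → (q, a, YBZ)
  read a, top Y: go to q, push Y → (q, ε, YBZ)
All input consumed in state q with stack YBZ.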